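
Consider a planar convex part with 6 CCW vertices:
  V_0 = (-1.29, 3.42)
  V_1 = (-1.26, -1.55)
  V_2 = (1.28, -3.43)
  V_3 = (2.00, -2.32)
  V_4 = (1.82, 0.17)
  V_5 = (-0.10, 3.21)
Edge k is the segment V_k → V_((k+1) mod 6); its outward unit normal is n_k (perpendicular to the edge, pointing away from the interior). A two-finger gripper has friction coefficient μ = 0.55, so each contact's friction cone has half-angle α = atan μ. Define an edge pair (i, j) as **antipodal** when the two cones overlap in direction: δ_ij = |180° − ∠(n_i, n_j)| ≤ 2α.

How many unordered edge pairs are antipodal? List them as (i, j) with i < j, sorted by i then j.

count = 6; pairs: (0,2), (0,3), (0,4), (1,3), (1,4), (1,5)

α = atan 0.55 = 28.81°;  2α = 57.62°
n_0 = (-1.0000, -0.0060)
n_1 = (-0.5949, -0.8038)
n_2 = (+0.8390, -0.5442)
n_3 = (+0.9974, +0.0721)
n_4 = (+0.8455, +0.5340)
n_5 = (+0.1738, +0.9848)
  (0,1): δ = 126.85°  ·
  (0,2): δ = 33.32°  ✓
  (0,3): δ = 3.79°  ✓
  (0,4): δ = 31.93°  ✓
  (0,5): δ = 79.65°  ·
  (1,2): δ = 86.46°  ·
  (1,3): δ = 49.36°  ✓
  (1,4): δ = 21.22°  ✓
  (1,5): δ = 26.50°  ✓
  (2,3): δ = 142.90°  ·
  (2,4): δ = 114.75°  ·
  (2,5): δ = 67.04°  ·
  (3,4): δ = 151.86°  ·
  (3,5): δ = 104.14°  ·
  (4,5): δ = 132.28°  ·
antipodal pairs: 6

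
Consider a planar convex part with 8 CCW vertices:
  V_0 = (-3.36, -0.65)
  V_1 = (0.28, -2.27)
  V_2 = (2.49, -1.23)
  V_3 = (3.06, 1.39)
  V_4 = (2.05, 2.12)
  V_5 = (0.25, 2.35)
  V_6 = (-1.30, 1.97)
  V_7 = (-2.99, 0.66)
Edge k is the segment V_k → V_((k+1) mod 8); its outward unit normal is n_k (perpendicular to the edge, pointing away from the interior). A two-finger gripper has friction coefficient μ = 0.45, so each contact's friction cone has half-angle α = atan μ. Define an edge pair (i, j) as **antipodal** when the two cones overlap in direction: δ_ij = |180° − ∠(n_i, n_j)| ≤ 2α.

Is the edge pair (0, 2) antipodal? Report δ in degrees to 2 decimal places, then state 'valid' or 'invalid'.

α = atan 0.45 = 24.23°;  2α = 48.46°
edge 0: e_0 = (+3.64, -1.62);  n_0 = (-0.4066, -0.9136)
edge 2: e_2 = (+0.57, +2.62);  n_2 = (+0.9771, -0.2126)
∠(n_0, n_2) = 101.72°
δ = |180° − 101.72°| = 78.28°
78.28° > 2α = 48.46°  →  invalid

δ = 78.28°, invalid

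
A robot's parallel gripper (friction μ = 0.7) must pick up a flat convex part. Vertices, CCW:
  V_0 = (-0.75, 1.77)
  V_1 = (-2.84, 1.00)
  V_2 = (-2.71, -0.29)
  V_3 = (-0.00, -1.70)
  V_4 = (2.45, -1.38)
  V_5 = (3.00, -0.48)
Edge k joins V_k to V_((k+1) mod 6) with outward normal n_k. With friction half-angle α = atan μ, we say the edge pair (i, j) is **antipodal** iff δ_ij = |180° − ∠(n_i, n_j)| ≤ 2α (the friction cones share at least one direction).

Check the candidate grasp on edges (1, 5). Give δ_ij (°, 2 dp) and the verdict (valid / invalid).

δ = 53.28°, valid

α = atan 0.7 = 34.99°;  2α = 69.98°
edge 1: e_1 = (+0.13, -1.29);  n_1 = (-0.9950, -0.1003)
edge 5: e_5 = (-3.75, +2.25);  n_5 = (+0.5145, +0.8575)
∠(n_1, n_5) = 126.72°
δ = |180° − 126.72°| = 53.28°
53.28° ≤ 2α = 69.98°  →  valid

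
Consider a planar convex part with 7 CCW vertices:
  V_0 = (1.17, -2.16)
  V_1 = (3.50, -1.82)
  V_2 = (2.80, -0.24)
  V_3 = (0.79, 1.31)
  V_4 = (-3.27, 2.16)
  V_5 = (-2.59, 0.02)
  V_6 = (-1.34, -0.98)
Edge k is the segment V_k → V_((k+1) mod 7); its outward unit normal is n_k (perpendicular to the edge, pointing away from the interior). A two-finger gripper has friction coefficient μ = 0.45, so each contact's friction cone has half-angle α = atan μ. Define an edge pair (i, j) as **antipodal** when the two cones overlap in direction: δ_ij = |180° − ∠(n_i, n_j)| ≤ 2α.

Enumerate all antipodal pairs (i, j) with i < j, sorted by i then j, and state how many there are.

α = atan 0.45 = 24.23°;  2α = 48.46°
n_0 = (+0.1444, -0.9895)
n_1 = (+0.9143, +0.4051)
n_2 = (+0.6107, +0.7919)
n_3 = (+0.2049, +0.9788)
n_4 = (-0.9530, -0.3028)
n_5 = (-0.6247, -0.7809)
n_6 = (-0.4254, -0.9050)
  (0,1): δ = 74.41°  ·
  (0,2): δ = 45.94°  ✓
  (0,3): δ = 20.13°  ✓
  (0,4): δ = 99.33°  ·
  (0,5): δ = 133.04°  ·
  (0,6): δ = 146.52°  ·
  (1,2): δ = 151.53°  ·
  (1,3): δ = 125.72°  ·
  (1,4): δ = 6.27°  ✓
  (1,5): δ = 27.45°  ✓
  (1,6): δ = 40.93°  ✓
  (2,3): δ = 154.19°  ·
  (2,4): δ = 34.73°  ✓
  (2,5): δ = 1.02°  ✓
  (2,6): δ = 12.46°  ✓
  (3,4): δ = 60.55°  ·
  (3,5): δ = 26.84°  ✓
  (3,6): δ = 13.35°  ✓
  (4,5): δ = 146.29°  ·
  (4,6): δ = 132.81°  ·
  (5,6): δ = 166.52°  ·
antipodal pairs: 10

count = 10; pairs: (0,2), (0,3), (1,4), (1,5), (1,6), (2,4), (2,5), (2,6), (3,5), (3,6)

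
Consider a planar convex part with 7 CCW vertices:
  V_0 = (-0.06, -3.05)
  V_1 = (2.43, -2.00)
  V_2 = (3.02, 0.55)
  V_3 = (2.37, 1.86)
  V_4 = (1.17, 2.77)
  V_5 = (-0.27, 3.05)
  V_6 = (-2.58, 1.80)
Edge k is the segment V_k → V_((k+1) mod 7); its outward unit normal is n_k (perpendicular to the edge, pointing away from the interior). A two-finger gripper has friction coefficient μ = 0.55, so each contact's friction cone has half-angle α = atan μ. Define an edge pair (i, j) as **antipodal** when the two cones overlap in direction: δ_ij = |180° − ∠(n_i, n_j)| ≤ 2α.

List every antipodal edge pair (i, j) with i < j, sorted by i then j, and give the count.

α = atan 0.55 = 28.81°;  2α = 57.62°
n_0 = (+0.3886, -0.9214)
n_1 = (+0.9743, -0.2254)
n_2 = (+0.8958, +0.4445)
n_3 = (+0.6042, +0.7968)
n_4 = (+0.1909, +0.9816)
n_5 = (-0.4759, +0.8795)
n_6 = (-0.8874, -0.4611)
  (0,1): δ = 125.89°  ·
  (0,2): δ = 86.47°  ·
  (0,3): δ = 60.04°  ·
  (0,4): δ = 33.87°  ✓
  (0,5): δ = 5.55°  ✓
  (0,6): δ = 94.59°  ·
  (1,2): δ = 140.58°  ·
  (1,3): δ = 114.15°  ·
  (1,4): δ = 87.98°  ·
  (1,5): δ = 48.55°  ✓
  (1,6): δ = 40.48°  ✓
  (2,3): δ = 153.56°  ·
  (2,4): δ = 127.39°  ·
  (2,5): δ = 87.97°  ·
  (2,6): δ = 1.07°  ✓
  (3,4): δ = 153.83°  ·
  (3,5): δ = 114.41°  ·
  (3,6): δ = 25.37°  ✓
  (4,5): δ = 140.58°  ·
  (4,6): δ = 51.54°  ✓
  (5,6): δ = 90.96°  ·
antipodal pairs: 7

count = 7; pairs: (0,4), (0,5), (1,5), (1,6), (2,6), (3,6), (4,6)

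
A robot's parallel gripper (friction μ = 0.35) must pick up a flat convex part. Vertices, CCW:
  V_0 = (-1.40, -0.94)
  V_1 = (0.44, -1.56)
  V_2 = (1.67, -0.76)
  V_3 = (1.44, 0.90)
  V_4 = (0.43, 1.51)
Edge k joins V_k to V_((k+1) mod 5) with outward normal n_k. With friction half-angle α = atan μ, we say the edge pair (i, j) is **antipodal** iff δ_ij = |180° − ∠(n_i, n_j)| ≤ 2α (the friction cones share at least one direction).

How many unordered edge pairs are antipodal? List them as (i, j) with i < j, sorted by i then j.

count = 2; pairs: (0,3), (1,4)

α = atan 0.35 = 19.29°;  2α = 38.58°
n_0 = (-0.3193, -0.9476)
n_1 = (+0.5452, -0.8383)
n_2 = (+0.9905, +0.1372)
n_3 = (+0.5170, +0.8560)
n_4 = (-0.8012, +0.5984)
  (0,1): δ = 128.34°  ·
  (0,2): δ = 63.49°  ·
  (0,3): δ = 12.51°  ✓
  (0,4): δ = 71.86°  ·
  (1,2): δ = 115.15°  ·
  (1,3): δ = 64.17°  ·
  (1,4): δ = 20.20°  ✓
  (2,3): δ = 129.02°  ·
  (2,4): δ = 44.65°  ·
  (3,4): δ = 95.63°  ·
antipodal pairs: 2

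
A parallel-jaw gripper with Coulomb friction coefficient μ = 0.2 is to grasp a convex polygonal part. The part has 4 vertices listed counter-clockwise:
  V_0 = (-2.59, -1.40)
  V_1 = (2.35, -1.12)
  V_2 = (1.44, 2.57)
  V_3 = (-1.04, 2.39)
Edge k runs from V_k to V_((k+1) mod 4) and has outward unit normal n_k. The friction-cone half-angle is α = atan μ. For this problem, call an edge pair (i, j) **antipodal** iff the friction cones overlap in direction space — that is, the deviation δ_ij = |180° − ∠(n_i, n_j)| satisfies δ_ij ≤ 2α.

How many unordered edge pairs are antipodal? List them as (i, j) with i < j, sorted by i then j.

α = atan 0.2 = 11.31°;  2α = 22.62°
n_0 = (+0.0566, -0.9984)
n_1 = (+0.9709, +0.2394)
n_2 = (-0.0724, +0.9974)
n_3 = (-0.9256, +0.3785)
  (0,1): δ = 79.39°  ·
  (0,2): δ = 0.91°  ✓
  (0,3): δ = 64.51°  ·
  (1,2): δ = 99.70°  ·
  (1,3): δ = 36.10°  ·
  (2,3): δ = 116.39°  ·
antipodal pairs: 1

count = 1; pairs: (0,2)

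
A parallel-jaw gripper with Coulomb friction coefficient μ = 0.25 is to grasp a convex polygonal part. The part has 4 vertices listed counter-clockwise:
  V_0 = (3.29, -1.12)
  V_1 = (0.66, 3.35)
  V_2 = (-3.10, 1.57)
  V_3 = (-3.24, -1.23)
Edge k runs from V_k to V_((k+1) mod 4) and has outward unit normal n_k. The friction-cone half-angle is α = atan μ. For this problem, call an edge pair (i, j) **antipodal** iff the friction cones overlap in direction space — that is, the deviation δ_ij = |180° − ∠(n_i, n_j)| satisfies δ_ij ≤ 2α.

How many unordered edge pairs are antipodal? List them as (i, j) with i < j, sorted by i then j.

α = atan 0.25 = 14.04°;  2α = 28.07°
n_0 = (+0.8619, +0.5071)
n_1 = (-0.4279, +0.9038)
n_2 = (-0.9988, +0.0499)
n_3 = (+0.0168, -0.9999)
  (0,1): δ = 95.14°  ·
  (0,2): δ = 33.33°  ·
  (0,3): δ = 60.49°  ·
  (1,2): δ = 118.20°  ·
  (1,3): δ = 24.37°  ✓
  (2,3): δ = 86.17°  ·
antipodal pairs: 1

count = 1; pairs: (1,3)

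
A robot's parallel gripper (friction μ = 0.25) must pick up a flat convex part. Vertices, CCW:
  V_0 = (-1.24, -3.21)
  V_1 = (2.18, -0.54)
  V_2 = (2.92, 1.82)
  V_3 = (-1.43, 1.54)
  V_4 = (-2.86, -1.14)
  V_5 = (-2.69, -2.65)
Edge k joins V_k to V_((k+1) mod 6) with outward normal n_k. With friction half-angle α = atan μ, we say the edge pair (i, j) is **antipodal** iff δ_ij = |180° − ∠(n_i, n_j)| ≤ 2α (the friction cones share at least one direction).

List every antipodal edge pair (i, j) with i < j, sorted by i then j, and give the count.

α = atan 0.25 = 14.04°;  2α = 28.07°
n_0 = (+0.6154, -0.7882)
n_1 = (+0.9542, -0.2992)
n_2 = (-0.0642, +0.9979)
n_3 = (-0.8823, +0.4708)
n_4 = (-0.9937, -0.1119)
n_5 = (-0.3603, -0.9328)
  (0,1): δ = 145.39°  ·
  (0,2): δ = 34.30°  ·
  (0,3): δ = 23.94°  ✓
  (0,4): δ = 58.44°  ·
  (0,5): δ = 120.90°  ·
  (1,2): δ = 68.91°  ·
  (1,3): δ = 10.67°  ✓
  (1,4): δ = 23.83°  ✓
  (1,5): δ = 86.29°  ·
  (2,3): δ = 121.77°  ·
  (2,4): δ = 87.26°  ·
  (2,5): δ = 24.80°  ✓
  (3,4): δ = 145.49°  ·
  (3,5): δ = 83.03°  ·
  (4,5): δ = 117.54°  ·
antipodal pairs: 4

count = 4; pairs: (0,3), (1,3), (1,4), (2,5)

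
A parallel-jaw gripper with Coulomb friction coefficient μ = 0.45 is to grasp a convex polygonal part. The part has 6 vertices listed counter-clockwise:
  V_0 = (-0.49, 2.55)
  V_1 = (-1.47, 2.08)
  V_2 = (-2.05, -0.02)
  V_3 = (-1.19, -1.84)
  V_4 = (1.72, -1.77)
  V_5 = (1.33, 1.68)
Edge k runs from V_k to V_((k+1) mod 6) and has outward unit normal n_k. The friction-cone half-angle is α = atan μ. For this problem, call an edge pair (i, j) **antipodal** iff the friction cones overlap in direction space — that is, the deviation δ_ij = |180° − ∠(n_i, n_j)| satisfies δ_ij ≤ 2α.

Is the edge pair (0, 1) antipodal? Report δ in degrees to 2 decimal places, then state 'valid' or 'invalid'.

α = atan 0.45 = 24.23°;  2α = 48.46°
edge 0: e_0 = (-0.98, -0.47);  n_0 = (-0.4324, +0.9017)
edge 1: e_1 = (-0.58, -2.10);  n_1 = (-0.9639, +0.2662)
∠(n_0, n_1) = 48.94°
δ = |180° − 48.94°| = 131.06°
131.06° > 2α = 48.46°  →  invalid

δ = 131.06°, invalid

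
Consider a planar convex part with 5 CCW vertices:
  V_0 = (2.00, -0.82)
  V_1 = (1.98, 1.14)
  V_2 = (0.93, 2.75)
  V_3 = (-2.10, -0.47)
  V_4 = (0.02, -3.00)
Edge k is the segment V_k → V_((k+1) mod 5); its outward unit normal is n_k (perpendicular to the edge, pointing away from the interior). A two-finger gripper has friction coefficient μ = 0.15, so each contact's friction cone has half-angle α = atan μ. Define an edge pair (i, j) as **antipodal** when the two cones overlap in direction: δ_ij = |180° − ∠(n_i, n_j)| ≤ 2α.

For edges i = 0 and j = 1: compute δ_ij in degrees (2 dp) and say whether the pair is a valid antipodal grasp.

δ = 147.47°, invalid

α = atan 0.15 = 8.53°;  2α = 17.06°
edge 0: e_0 = (-0.02, +1.96);  n_0 = (+0.9999, +0.0102)
edge 1: e_1 = (-1.05, +1.61);  n_1 = (+0.8376, +0.5463)
∠(n_0, n_1) = 32.53°
δ = |180° − 32.53°| = 147.47°
147.47° > 2α = 17.06°  →  invalid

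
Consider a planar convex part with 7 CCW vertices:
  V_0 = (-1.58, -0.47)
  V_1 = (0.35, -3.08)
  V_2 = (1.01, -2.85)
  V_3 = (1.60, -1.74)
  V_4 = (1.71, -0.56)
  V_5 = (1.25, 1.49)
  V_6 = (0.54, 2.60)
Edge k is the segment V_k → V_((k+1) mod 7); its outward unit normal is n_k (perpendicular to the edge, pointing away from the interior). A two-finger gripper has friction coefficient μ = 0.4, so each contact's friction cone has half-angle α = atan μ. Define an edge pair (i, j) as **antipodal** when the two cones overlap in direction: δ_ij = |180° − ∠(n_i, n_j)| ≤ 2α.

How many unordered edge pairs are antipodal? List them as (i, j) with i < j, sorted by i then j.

α = atan 0.4 = 21.80°;  2α = 43.60°
n_0 = (-0.8040, -0.5946)
n_1 = (+0.3291, -0.9443)
n_2 = (+0.8830, -0.4693)
n_3 = (+0.9957, -0.0928)
n_4 = (+0.9757, +0.2189)
n_5 = (+0.8424, +0.5388)
n_6 = (-0.8229, +0.5682)
  (0,1): δ = 107.27°  ·
  (0,2): δ = 64.47°  ·
  (0,3): δ = 41.81°  ✓
  (0,4): δ = 23.83°  ✓
  (0,5): δ = 3.88°  ✓
  (0,6): δ = 108.89°  ·
  (1,2): δ = 137.20°  ·
  (1,3): δ = 114.54°  ·
  (1,4): δ = 96.57°  ·
  (1,5): δ = 76.61°  ·
  (1,6): δ = 36.16°  ✓
  (2,3): δ = 157.33°  ·
  (2,4): δ = 139.36°  ·
  (2,5): δ = 119.40°  ·
  (2,6): δ = 6.64°  ✓
  (3,4): δ = 162.03°  ·
  (3,5): δ = 142.07°  ·
  (3,6): δ = 29.30°  ✓
  (4,5): δ = 160.04°  ·
  (4,6): δ = 47.27°  ·
  (5,6): δ = 67.23°  ·
antipodal pairs: 6

count = 6; pairs: (0,3), (0,4), (0,5), (1,6), (2,6), (3,6)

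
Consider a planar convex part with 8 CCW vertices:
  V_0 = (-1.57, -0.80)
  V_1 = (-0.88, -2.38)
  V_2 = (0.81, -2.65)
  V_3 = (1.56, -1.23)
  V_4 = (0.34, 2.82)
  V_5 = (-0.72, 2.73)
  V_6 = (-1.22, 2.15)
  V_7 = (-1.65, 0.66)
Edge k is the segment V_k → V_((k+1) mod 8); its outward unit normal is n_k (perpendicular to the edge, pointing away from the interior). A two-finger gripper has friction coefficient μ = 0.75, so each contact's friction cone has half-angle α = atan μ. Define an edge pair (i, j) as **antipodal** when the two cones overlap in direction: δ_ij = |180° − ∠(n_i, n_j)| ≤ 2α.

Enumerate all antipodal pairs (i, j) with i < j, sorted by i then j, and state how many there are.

count = 13; pairs: (0,2), (0,3), (0,4), (1,3), (1,4), (1,5), (2,4), (2,5), (2,6), (2,7), (3,5), (3,6), (3,7)

α = atan 0.75 = 36.87°;  2α = 73.74°
n_0 = (-0.9164, -0.4002)
n_1 = (-0.1578, -0.9875)
n_2 = (+0.8842, -0.4670)
n_3 = (+0.9575, +0.2884)
n_4 = (-0.0846, +0.9964)
n_5 = (-0.7574, +0.6529)
n_6 = (-0.9608, +0.2773)
n_7 = (-0.9985, -0.0547)
  (0,1): δ = 122.67°  ·
  (0,2): δ = 51.43°  ✓
  (0,3): δ = 6.83°  ✓
  (0,4): δ = 71.26°  ✓
  (0,5): δ = 115.65°  ·
  (0,6): δ = 140.31°  ·
  (0,7): δ = 159.55°  ·
  (1,2): δ = 108.76°  ·
  (1,3): δ = 64.16°  ✓
  (1,4): δ = 13.93°  ✓
  (1,5): δ = 58.31°  ✓
  (1,6): δ = 82.98°  ·
  (1,7): δ = 102.21°  ·
  (2,3): δ = 135.39°  ·
  (2,4): δ = 57.31°  ✓
  (2,5): δ = 12.92°  ✓
  (2,6): δ = 11.74°  ✓
  (2,7): δ = 30.98°  ✓
  (3,4): δ = 101.91°  ·
  (3,5): δ = 57.53°  ✓
  (3,6): δ = 32.86°  ✓
  (3,7): δ = 13.63°  ✓
  (4,5): δ = 135.62°  ·
  (4,6): δ = 110.95°  ·
  (4,7): δ = 91.72°  ·
  (5,6): δ = 155.33°  ·
  (5,7): δ = 136.10°  ·
  (6,7): δ = 160.77°  ·
antipodal pairs: 13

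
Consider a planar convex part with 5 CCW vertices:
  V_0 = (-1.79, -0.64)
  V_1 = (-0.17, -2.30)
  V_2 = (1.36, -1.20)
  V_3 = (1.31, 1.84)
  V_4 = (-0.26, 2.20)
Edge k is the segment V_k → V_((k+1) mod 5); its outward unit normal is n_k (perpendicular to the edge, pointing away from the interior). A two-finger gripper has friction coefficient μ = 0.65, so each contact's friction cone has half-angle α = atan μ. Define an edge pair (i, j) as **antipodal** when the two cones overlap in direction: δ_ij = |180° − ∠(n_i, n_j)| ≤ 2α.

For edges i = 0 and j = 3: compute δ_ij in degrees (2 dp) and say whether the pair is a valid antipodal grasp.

α = atan 0.65 = 33.02°;  2α = 66.05°
edge 0: e_0 = (+1.62, -1.66);  n_0 = (-0.7157, -0.6984)
edge 3: e_3 = (-1.57, +0.36);  n_3 = (+0.2235, +0.9747)
∠(n_0, n_3) = 147.22°
δ = |180° − 147.22°| = 32.78°
32.78° ≤ 2α = 66.05°  →  valid

δ = 32.78°, valid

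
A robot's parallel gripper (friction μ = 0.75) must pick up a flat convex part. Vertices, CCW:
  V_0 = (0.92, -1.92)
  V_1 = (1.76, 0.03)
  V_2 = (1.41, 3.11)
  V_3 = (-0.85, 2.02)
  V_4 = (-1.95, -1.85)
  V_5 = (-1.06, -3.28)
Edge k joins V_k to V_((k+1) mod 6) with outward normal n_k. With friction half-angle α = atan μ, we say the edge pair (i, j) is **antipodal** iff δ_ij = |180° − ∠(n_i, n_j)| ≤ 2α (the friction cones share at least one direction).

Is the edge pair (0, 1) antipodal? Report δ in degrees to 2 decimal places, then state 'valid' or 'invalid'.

α = atan 0.75 = 36.87°;  2α = 73.74°
edge 0: e_0 = (+0.84, +1.95);  n_0 = (+0.9184, -0.3956)
edge 1: e_1 = (-0.35, +3.08);  n_1 = (+0.9936, +0.1129)
∠(n_0, n_1) = 29.79°
δ = |180° − 29.79°| = 150.21°
150.21° > 2α = 73.74°  →  invalid

δ = 150.21°, invalid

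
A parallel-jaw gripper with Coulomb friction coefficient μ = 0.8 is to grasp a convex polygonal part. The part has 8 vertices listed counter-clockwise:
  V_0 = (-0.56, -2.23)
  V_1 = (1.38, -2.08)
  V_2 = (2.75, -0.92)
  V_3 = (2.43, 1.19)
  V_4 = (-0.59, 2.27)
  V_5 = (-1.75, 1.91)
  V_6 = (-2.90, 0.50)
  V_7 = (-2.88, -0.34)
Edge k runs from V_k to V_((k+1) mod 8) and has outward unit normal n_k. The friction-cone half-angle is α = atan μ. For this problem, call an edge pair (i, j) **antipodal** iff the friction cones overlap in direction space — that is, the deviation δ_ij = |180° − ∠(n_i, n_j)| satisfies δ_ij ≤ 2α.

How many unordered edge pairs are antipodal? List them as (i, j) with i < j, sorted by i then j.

count = 13; pairs: (0,3), (0,4), (0,5), (1,3), (1,4), (1,5), (1,6), (2,5), (2,6), (2,7), (3,6), (3,7), (4,7)

α = atan 0.8 = 38.66°;  2α = 77.32°
n_0 = (+0.0771, -0.9970)
n_1 = (+0.6462, -0.7632)
n_2 = (+0.9887, +0.1499)
n_3 = (+0.3367, +0.9416)
n_4 = (-0.2964, +0.9551)
n_5 = (-0.7749, +0.6320)
n_6 = (-0.9997, -0.0238)
n_7 = (-0.6316, -0.7753)
  (0,1): δ = 144.17°  ·
  (0,2): δ = 85.80°  ·
  (0,3): δ = 24.10°  ✓
  (0,4): δ = 12.82°  ✓
  (0,5): δ = 46.38°  ✓
  (0,6): δ = 86.94°  ·
  (0,7): δ = 136.41°  ·
  (1,2): δ = 121.63°  ·
  (1,3): δ = 59.93°  ✓
  (1,4): δ = 23.01°  ✓
  (1,5): δ = 10.54°  ✓
  (1,6): δ = 51.11°  ✓
  (1,7): δ = 100.58°  ·
  (2,3): δ = 118.30°  ·
  (2,4): δ = 81.38°  ·
  (2,5): δ = 47.82°  ✓
  (2,6): δ = 7.26°  ✓
  (2,7): δ = 42.21°  ✓
  (3,4): δ = 143.08°  ·
  (3,5): δ = 109.52°  ·
  (3,6): δ = 68.96°  ✓
  (3,7): δ = 19.49°  ✓
  (4,5): δ = 146.44°  ·
  (4,6): δ = 105.88°  ·
  (4,7): δ = 56.41°  ✓
  (5,6): δ = 139.44°  ·
  (5,7): δ = 89.97°  ·
  (6,7): δ = 130.53°  ·
antipodal pairs: 13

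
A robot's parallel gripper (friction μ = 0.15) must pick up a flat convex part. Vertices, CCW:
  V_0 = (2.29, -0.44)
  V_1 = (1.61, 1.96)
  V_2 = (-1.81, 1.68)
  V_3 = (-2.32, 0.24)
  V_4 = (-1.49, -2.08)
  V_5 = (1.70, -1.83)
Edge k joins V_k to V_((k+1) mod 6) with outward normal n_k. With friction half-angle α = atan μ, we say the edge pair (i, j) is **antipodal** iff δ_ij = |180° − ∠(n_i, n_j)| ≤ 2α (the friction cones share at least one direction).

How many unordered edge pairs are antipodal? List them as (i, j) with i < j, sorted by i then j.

count = 3; pairs: (0,3), (1,4), (2,5)

α = atan 0.15 = 8.53°;  2α = 17.06°
n_0 = (+0.9621, +0.2726)
n_1 = (-0.0816, +0.9967)
n_2 = (-0.9426, +0.3338)
n_3 = (-0.9416, -0.3369)
n_4 = (+0.0781, -0.9969)
n_5 = (+0.9205, -0.3907)
  (0,1): δ = 101.14°  ·
  (0,2): δ = 35.32°  ·
  (0,3): δ = 3.87°  ✓
  (0,4): δ = 78.66°  ·
  (0,5): δ = 141.18°  ·
  (1,2): δ = 114.18°  ·
  (1,3): δ = 75.00°  ·
  (1,4): δ = 0.20°  ✓
  (1,5): δ = 62.32°  ·
  (2,3): δ = 140.81°  ·
  (2,4): δ = 66.02°  ·
  (2,5): δ = 3.50°  ✓
  (3,4): δ = 105.20°  ·
  (3,5): δ = 42.68°  ·
  (4,5): δ = 117.48°  ·
antipodal pairs: 3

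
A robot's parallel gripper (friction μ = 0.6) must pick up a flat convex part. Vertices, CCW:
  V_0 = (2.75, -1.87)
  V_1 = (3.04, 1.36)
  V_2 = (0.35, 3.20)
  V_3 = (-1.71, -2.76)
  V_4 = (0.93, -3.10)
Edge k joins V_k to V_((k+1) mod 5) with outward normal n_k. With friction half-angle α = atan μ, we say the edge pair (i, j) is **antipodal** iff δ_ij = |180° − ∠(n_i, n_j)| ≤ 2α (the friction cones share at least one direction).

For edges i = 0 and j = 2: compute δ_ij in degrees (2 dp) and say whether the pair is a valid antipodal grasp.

α = atan 0.6 = 30.96°;  2α = 61.93°
edge 0: e_0 = (+0.29, +3.23);  n_0 = (+0.9960, -0.0894)
edge 2: e_2 = (-2.06, -5.96);  n_2 = (-0.9451, +0.3267)
∠(n_0, n_2) = 166.06°
δ = |180° − 166.06°| = 13.94°
13.94° ≤ 2α = 61.93°  →  valid

δ = 13.94°, valid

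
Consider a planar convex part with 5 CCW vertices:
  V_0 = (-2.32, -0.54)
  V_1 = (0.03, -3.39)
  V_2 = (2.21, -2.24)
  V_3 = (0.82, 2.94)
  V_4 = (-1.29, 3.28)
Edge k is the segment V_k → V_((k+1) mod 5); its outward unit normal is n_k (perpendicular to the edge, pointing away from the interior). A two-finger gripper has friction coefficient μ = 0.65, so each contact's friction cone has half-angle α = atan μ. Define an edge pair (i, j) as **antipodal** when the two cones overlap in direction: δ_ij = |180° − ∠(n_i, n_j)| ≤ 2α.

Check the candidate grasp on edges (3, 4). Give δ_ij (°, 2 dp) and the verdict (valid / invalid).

α = atan 0.65 = 33.02°;  2α = 66.05°
edge 3: e_3 = (-2.11, +0.34);  n_3 = (+0.1591, +0.9873)
edge 4: e_4 = (-1.03, -3.82);  n_4 = (-0.9655, +0.2603)
∠(n_3, n_4) = 84.06°
δ = |180° − 84.06°| = 95.94°
95.94° > 2α = 66.05°  →  invalid

δ = 95.94°, invalid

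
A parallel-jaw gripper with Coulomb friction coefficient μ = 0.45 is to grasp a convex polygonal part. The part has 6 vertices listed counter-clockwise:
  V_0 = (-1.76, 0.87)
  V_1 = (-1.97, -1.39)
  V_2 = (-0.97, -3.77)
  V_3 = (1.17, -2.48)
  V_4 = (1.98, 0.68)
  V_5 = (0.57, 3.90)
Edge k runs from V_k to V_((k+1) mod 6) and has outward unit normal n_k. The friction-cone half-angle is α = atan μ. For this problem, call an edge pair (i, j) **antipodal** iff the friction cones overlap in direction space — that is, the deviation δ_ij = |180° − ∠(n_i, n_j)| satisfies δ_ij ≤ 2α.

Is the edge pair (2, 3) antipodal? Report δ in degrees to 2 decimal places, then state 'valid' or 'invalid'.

α = atan 0.45 = 24.23°;  2α = 48.46°
edge 2: e_2 = (+2.14, +1.29);  n_2 = (+0.5163, -0.8564)
edge 3: e_3 = (+0.81, +3.16);  n_3 = (+0.9687, -0.2483)
∠(n_2, n_3) = 44.54°
δ = |180° − 44.54°| = 135.46°
135.46° > 2α = 48.46°  →  invalid

δ = 135.46°, invalid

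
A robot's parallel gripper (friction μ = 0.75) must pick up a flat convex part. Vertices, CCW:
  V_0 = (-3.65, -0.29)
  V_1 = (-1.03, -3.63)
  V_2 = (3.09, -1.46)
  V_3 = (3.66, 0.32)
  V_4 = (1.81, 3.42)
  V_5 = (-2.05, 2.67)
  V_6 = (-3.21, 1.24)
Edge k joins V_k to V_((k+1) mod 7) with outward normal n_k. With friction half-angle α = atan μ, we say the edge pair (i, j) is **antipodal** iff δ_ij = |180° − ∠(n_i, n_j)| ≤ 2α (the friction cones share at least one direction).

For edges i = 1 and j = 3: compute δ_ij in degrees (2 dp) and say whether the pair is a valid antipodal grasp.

α = atan 0.75 = 36.87°;  2α = 73.74°
edge 1: e_1 = (+4.12, +2.17);  n_1 = (+0.4660, -0.8848)
edge 3: e_3 = (-1.85, +3.10);  n_3 = (+0.8587, +0.5125)
∠(n_1, n_3) = 93.05°
δ = |180° − 93.05°| = 86.95°
86.95° > 2α = 73.74°  →  invalid

δ = 86.95°, invalid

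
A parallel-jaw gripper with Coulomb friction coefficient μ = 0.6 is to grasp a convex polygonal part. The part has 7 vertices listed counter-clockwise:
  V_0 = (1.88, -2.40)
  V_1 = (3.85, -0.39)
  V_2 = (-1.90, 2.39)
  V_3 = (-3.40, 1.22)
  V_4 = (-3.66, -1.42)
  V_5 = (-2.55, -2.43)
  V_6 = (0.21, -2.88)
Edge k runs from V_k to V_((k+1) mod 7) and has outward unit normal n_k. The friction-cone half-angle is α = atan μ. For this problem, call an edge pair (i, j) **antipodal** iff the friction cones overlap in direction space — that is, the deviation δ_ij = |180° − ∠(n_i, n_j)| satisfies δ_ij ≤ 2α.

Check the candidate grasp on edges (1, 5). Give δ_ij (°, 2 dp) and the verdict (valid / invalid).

δ = 16.54°, valid

α = atan 0.6 = 30.96°;  2α = 61.93°
edge 1: e_1 = (-5.75, +2.78);  n_1 = (+0.4353, +0.9003)
edge 5: e_5 = (+2.76, -0.45);  n_5 = (-0.1609, -0.9870)
∠(n_1, n_5) = 163.46°
δ = |180° − 163.46°| = 16.54°
16.54° ≤ 2α = 61.93°  →  valid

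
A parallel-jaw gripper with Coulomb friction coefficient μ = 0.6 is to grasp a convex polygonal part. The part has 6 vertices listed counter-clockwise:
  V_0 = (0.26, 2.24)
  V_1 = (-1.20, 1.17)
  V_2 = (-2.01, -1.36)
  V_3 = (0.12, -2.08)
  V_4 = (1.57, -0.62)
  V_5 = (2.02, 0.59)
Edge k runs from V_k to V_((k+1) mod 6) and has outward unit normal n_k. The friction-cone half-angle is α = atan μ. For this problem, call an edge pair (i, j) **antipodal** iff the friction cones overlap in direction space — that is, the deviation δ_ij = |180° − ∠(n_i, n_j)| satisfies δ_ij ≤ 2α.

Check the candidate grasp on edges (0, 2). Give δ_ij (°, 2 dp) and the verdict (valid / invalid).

δ = 54.91°, valid

α = atan 0.6 = 30.96°;  2α = 61.93°
edge 0: e_0 = (-1.46, -1.07);  n_0 = (-0.5911, +0.8066)
edge 2: e_2 = (+2.13, -0.72);  n_2 = (-0.3202, -0.9473)
∠(n_0, n_2) = 125.09°
δ = |180° − 125.09°| = 54.91°
54.91° ≤ 2α = 61.93°  →  valid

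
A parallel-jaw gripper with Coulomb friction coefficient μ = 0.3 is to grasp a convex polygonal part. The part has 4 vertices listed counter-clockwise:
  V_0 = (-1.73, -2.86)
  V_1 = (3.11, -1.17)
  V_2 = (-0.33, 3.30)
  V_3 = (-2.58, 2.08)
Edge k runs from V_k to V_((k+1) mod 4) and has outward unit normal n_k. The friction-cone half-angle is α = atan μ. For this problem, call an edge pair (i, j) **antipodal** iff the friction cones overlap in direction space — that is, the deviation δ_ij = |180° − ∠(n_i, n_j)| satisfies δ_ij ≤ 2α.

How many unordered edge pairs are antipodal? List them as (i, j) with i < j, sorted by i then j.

α = atan 0.3 = 16.70°;  2α = 33.40°
n_0 = (+0.3297, -0.9441)
n_1 = (+0.7925, +0.6099)
n_2 = (-0.4767, +0.8791)
n_3 = (-0.9855, -0.1696)
  (0,1): δ = 71.67°  ·
  (0,2): δ = 9.22°  ✓
  (0,3): δ = 80.52°  ·
  (1,2): δ = 99.11°  ·
  (1,3): δ = 27.82°  ✓
  (2,3): δ = 108.70°  ·
antipodal pairs: 2

count = 2; pairs: (0,2), (1,3)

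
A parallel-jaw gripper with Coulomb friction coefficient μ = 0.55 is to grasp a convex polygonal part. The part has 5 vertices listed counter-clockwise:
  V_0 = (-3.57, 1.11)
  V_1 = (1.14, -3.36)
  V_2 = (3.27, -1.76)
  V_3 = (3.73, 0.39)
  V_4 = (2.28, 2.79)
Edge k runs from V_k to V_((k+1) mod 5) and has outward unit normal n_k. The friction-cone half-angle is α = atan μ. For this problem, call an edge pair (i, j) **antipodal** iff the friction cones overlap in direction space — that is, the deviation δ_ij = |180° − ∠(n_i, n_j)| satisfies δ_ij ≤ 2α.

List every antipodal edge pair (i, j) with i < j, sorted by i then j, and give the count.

count = 2; pairs: (0,3), (1,4)

α = atan 0.55 = 28.81°;  2α = 57.62°
n_0 = (-0.6884, -0.7253)
n_1 = (+0.6006, -0.7995)
n_2 = (+0.9779, -0.2092)
n_3 = (+0.8559, +0.5171)
n_4 = (-0.2760, +0.9612)
  (0,1): δ = 99.58°  ·
  (0,2): δ = 58.57°  ·
  (0,3): δ = 15.36°  ✓
  (0,4): δ = 59.53°  ·
  (1,2): δ = 138.99°  ·
  (1,3): δ = 95.77°  ·
  (1,4): δ = 20.89°  ✓
  (2,3): δ = 136.78°  ·
  (2,4): δ = 61.90°  ·
  (3,4): δ = 105.12°  ·
antipodal pairs: 2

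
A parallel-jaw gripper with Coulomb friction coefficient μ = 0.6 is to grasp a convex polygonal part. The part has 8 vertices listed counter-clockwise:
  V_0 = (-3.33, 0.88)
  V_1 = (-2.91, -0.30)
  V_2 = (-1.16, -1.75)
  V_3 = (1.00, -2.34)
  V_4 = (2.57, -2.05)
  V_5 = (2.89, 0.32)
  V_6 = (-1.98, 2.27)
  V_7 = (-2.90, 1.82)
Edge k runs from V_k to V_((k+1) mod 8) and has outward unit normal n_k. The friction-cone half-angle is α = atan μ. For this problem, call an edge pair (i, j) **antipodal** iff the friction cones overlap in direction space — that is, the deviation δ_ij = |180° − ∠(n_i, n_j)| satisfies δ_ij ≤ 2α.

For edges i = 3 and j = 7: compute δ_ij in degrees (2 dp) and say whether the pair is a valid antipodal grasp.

δ = 54.95°, valid

α = atan 0.6 = 30.96°;  2α = 61.93°
edge 3: e_3 = (+1.57, +0.29);  n_3 = (+0.1816, -0.9834)
edge 7: e_7 = (-0.43, -0.94);  n_7 = (-0.9094, +0.4160)
∠(n_3, n_7) = 125.05°
δ = |180° − 125.05°| = 54.95°
54.95° ≤ 2α = 61.93°  →  valid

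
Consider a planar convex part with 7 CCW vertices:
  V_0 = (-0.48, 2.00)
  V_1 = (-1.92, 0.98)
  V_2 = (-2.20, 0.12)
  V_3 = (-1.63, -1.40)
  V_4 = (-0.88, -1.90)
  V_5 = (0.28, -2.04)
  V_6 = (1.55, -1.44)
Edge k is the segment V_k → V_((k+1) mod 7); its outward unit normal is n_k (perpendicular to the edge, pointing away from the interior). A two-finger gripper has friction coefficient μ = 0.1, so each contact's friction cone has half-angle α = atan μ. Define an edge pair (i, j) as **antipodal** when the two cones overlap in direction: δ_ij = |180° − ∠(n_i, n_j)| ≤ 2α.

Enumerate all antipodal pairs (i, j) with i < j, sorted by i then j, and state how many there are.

count = 2; pairs: (0,5), (2,6)

α = atan 0.1 = 5.71°;  2α = 11.42°
n_0 = (-0.5780, +0.8160)
n_1 = (-0.9509, +0.3096)
n_2 = (-0.9363, -0.3511)
n_3 = (-0.5547, -0.8321)
n_4 = (-0.1198, -0.9928)
n_5 = (+0.4272, -0.9042)
n_6 = (+0.8612, +0.5082)
  (0,1): δ = 143.35°  ·
  (0,2): δ = 104.76°  ·
  (0,3): δ = 69.00°  ·
  (0,4): δ = 42.19°  ·
  (0,5): δ = 10.02°  ✓
  (0,6): δ = 85.23°  ·
  (1,2): δ = 141.41°  ·
  (1,3): δ = 105.66°  ·
  (1,4): δ = 78.85°  ·
  (1,5): δ = 46.68°  ·
  (1,6): δ = 48.58°  ·
  (2,3): δ = 144.25°  ·
  (2,4): δ = 117.44°  ·
  (2,5): δ = 85.27°  ·
  (2,6): δ = 9.99°  ✓
  (3,4): δ = 153.19°  ·
  (3,5): δ = 121.02°  ·
  (3,6): δ = 25.76°  ·
  (4,5): δ = 147.83°  ·
  (4,6): δ = 52.57°  ·
  (5,6): δ = 84.74°  ·
antipodal pairs: 2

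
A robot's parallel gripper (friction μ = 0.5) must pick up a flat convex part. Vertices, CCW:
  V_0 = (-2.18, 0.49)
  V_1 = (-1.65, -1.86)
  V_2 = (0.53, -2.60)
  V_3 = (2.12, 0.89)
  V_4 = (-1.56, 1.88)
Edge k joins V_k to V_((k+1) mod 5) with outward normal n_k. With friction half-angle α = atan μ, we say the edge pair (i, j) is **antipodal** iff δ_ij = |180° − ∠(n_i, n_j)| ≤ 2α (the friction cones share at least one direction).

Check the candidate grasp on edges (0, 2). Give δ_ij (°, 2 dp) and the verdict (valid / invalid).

δ = 37.20°, valid

α = atan 0.5 = 26.57°;  2α = 53.13°
edge 0: e_0 = (+0.53, -2.35);  n_0 = (-0.9755, -0.2200)
edge 2: e_2 = (+1.59, +3.49);  n_2 = (+0.9100, -0.4146)
∠(n_0, n_2) = 142.80°
δ = |180° − 142.80°| = 37.20°
37.20° ≤ 2α = 53.13°  →  valid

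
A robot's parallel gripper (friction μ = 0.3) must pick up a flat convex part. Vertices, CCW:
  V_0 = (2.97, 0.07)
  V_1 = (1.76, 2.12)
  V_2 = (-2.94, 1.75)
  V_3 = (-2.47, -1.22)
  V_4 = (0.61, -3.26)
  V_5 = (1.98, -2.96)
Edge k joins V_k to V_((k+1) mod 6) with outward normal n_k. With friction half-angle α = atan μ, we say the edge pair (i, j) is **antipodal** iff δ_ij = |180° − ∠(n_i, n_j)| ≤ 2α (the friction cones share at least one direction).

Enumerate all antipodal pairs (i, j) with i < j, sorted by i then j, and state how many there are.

α = atan 0.3 = 16.70°;  2α = 33.40°
n_0 = (+0.8612, +0.5083)
n_1 = (-0.0785, +0.9969)
n_2 = (-0.9877, -0.1563)
n_3 = (-0.5522, -0.8337)
n_4 = (+0.2139, -0.9769)
n_5 = (+0.9505, -0.3106)
  (0,1): δ = 116.05°  ·
  (0,2): δ = 21.56°  ✓
  (0,3): δ = 25.93°  ✓
  (0,4): δ = 71.80°  ·
  (0,5): δ = 131.36°  ·
  (1,2): δ = 85.51°  ·
  (1,3): δ = 38.02°  ·
  (1,4): δ = 7.85°  ✓
  (1,5): δ = 67.40°  ·
  (2,3): δ = 132.51°  ·
  (2,4): δ = 86.64°  ·
  (2,5): δ = 27.09°  ✓
  (3,4): δ = 134.13°  ·
  (3,5): δ = 74.58°  ·
  (4,5): δ = 120.45°  ·
antipodal pairs: 4

count = 4; pairs: (0,2), (0,3), (1,4), (2,5)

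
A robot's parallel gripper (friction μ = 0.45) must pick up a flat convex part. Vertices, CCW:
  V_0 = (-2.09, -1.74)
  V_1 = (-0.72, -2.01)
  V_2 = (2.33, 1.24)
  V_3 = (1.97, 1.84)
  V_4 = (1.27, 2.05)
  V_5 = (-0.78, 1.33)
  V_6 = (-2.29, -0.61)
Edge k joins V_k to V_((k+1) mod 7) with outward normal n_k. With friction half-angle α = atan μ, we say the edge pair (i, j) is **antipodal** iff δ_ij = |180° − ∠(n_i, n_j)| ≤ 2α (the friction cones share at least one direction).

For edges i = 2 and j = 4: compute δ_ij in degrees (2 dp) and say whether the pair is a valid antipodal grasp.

δ = 101.61°, invalid

α = atan 0.45 = 24.23°;  2α = 48.46°
edge 2: e_2 = (-0.36, +0.60);  n_2 = (+0.8575, +0.5145)
edge 4: e_4 = (-2.05, -0.72);  n_4 = (-0.3314, +0.9435)
∠(n_2, n_4) = 78.39°
δ = |180° − 78.39°| = 101.61°
101.61° > 2α = 48.46°  →  invalid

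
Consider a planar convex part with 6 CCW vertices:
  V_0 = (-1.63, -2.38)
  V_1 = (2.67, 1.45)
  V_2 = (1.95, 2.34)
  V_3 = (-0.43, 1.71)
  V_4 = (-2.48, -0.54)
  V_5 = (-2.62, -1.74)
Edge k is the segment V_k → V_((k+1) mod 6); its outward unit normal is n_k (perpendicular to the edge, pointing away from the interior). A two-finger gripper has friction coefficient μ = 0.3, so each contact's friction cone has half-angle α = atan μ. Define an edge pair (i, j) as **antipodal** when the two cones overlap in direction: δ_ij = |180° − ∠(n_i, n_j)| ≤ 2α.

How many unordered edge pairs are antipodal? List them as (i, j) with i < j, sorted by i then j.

count = 3; pairs: (0,2), (0,3), (1,5)

α = atan 0.3 = 16.70°;  2α = 33.40°
n_0 = (+0.6651, -0.7467)
n_1 = (+0.7774, +0.6289)
n_2 = (-0.2559, +0.9667)
n_3 = (-0.7392, +0.6735)
n_4 = (-0.9933, +0.1159)
n_5 = (-0.5429, -0.8398)
  (0,1): δ = 92.72°  ·
  (0,2): δ = 26.86°  ✓
  (0,3): δ = 5.97°  ✓
  (0,4): δ = 41.65°  ·
  (0,5): δ = 105.43°  ·
  (1,2): δ = 114.15°  ·
  (1,3): δ = 81.31°  ·
  (1,4): δ = 45.63°  ·
  (1,5): δ = 18.15°  ✓
  (2,3): δ = 147.16°  ·
  (2,4): δ = 111.48°  ·
  (2,5): δ = 47.71°  ·
  (3,4): δ = 144.32°  ·
  (3,5): δ = 80.54°  ·
  (4,5): δ = 116.23°  ·
antipodal pairs: 3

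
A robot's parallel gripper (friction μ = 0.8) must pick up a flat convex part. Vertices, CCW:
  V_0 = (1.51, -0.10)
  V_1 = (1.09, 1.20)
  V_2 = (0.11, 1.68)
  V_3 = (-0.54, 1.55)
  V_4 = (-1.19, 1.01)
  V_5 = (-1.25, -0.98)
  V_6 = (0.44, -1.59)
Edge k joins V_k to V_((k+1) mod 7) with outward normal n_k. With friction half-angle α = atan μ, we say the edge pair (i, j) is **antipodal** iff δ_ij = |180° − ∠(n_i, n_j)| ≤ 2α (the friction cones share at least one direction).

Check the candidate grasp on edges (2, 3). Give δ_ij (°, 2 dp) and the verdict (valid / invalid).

δ = 151.59°, invalid

α = atan 0.8 = 38.66°;  2α = 77.32°
edge 2: e_2 = (-0.65, -0.13);  n_2 = (-0.1961, +0.9806)
edge 3: e_3 = (-0.65, -0.54);  n_3 = (-0.6390, +0.7692)
∠(n_2, n_3) = 28.41°
δ = |180° − 28.41°| = 151.59°
151.59° > 2α = 77.32°  →  invalid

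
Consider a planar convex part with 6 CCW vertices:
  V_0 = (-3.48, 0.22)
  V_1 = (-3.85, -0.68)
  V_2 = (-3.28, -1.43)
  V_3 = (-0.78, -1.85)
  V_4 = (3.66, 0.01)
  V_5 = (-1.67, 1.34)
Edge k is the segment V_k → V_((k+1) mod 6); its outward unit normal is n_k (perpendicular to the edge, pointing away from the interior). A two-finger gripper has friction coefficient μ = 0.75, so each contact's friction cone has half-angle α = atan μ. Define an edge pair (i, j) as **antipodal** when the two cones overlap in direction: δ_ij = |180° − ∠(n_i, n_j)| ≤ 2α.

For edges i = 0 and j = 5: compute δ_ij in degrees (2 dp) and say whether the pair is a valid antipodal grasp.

α = atan 0.75 = 36.87°;  2α = 73.74°
edge 0: e_0 = (-0.37, -0.90);  n_0 = (-0.9249, +0.3802)
edge 5: e_5 = (-1.81, -1.12);  n_5 = (-0.5262, +0.8504)
∠(n_0, n_5) = 35.90°
δ = |180° − 35.90°| = 144.10°
144.10° > 2α = 73.74°  →  invalid

δ = 144.10°, invalid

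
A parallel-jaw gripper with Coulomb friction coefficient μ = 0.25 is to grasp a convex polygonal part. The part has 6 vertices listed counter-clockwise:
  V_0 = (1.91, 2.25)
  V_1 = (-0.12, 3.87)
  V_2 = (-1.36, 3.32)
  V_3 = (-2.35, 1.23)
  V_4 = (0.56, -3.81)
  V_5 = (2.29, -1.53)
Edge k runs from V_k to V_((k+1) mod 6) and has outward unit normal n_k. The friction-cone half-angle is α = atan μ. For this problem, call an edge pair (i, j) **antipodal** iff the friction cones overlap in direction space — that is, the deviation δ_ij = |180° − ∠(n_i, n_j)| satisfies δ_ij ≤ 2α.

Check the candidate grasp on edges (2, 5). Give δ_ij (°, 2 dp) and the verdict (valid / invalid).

δ = 31.09°, invalid

α = atan 0.25 = 14.04°;  2α = 28.07°
edge 2: e_2 = (-0.99, -2.09);  n_2 = (-0.9037, +0.4281)
edge 5: e_5 = (-0.38, +3.78);  n_5 = (+0.9950, +0.1000)
∠(n_2, n_5) = 148.91°
δ = |180° − 148.91°| = 31.09°
31.09° > 2α = 28.07°  →  invalid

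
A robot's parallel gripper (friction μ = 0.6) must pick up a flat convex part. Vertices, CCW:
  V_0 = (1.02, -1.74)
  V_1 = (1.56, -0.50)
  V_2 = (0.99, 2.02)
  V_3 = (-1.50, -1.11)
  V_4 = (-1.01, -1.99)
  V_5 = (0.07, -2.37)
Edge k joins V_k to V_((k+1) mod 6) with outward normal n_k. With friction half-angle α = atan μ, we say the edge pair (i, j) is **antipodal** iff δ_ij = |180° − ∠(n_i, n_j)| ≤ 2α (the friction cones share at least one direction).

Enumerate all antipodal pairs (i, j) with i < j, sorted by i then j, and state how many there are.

count = 6; pairs: (0,2), (0,3), (1,2), (1,3), (1,4), (2,5)

α = atan 0.6 = 30.96°;  2α = 61.93°
n_0 = (+0.9168, -0.3993)
n_1 = (+0.9754, +0.2206)
n_2 = (-0.7826, +0.6226)
n_3 = (-0.8737, -0.4865)
n_4 = (-0.3319, -0.9433)
n_5 = (+0.5527, -0.8334)
  (0,1): δ = 143.72°  ·
  (0,2): δ = 14.97°  ✓
  (0,3): δ = 52.64°  ✓
  (0,4): δ = 94.15°  ·
  (0,5): δ = 147.08°  ·
  (1,2): δ = 51.25°  ✓
  (1,3): δ = 16.36°  ✓
  (1,4): δ = 57.87°  ✓
  (1,5): δ = 110.81°  ·
  (2,3): δ = 112.39°  ·
  (2,4): δ = 70.88°  ·
  (2,5): δ = 17.95°  ✓
  (3,4): δ = 138.49°  ·
  (3,5): δ = 85.56°  ·
  (4,5): δ = 127.06°  ·
antipodal pairs: 6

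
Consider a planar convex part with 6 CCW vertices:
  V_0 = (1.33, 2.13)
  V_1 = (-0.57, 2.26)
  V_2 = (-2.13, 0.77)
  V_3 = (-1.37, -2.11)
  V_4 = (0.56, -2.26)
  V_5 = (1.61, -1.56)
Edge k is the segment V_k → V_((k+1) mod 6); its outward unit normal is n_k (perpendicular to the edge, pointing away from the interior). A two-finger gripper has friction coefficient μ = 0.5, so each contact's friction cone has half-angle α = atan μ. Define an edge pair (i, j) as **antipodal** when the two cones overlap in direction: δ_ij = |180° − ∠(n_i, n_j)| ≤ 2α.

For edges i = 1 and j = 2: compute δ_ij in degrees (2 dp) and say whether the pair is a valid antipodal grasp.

α = atan 0.5 = 26.57°;  2α = 53.13°
edge 1: e_1 = (-1.56, -1.49);  n_1 = (-0.6907, +0.7231)
edge 2: e_2 = (+0.76, -2.88);  n_2 = (-0.9669, -0.2552)
∠(n_1, n_2) = 61.10°
δ = |180° − 61.10°| = 118.90°
118.90° > 2α = 53.13°  →  invalid

δ = 118.90°, invalid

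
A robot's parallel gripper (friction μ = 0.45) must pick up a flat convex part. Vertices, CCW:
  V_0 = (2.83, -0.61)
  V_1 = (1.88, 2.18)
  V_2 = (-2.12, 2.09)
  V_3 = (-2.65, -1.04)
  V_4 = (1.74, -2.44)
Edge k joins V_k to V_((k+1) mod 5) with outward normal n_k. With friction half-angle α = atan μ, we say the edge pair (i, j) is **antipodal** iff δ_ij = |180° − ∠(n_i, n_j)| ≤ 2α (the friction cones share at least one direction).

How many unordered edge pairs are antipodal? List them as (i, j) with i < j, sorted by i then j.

α = atan 0.45 = 24.23°;  2α = 48.46°
n_0 = (+0.9466, +0.3223)
n_1 = (-0.0225, +0.9997)
n_2 = (-0.9860, +0.1670)
n_3 = (-0.3038, -0.9527)
n_4 = (+0.8591, -0.5117)
  (0,1): δ = 107.51°  ·
  (0,2): δ = 28.41°  ✓
  (0,3): δ = 53.51°  ·
  (0,4): δ = 130.42°  ·
  (1,2): δ = 100.90°  ·
  (1,3): δ = 18.98°  ✓
  (1,4): δ = 57.93°  ·
  (2,3): δ = 98.08°  ·
  (2,4): δ = 21.17°  ✓
  (3,4): δ = 103.09°  ·
antipodal pairs: 3

count = 3; pairs: (0,2), (1,3), (2,4)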